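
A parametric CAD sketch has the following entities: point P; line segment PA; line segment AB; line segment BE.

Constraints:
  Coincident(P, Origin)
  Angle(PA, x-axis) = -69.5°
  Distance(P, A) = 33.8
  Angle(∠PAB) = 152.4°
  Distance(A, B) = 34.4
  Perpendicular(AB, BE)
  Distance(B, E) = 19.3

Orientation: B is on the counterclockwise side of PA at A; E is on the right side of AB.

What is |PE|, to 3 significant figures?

73.2

P is at the origin; PA runs at -69.5° with length 33.8, so A = 33.8·(cos -69.5°, sin -69.5°) = (11.8, -31.7). ∠PAB = 152.4°, so AB runs at -69.5° + (180° − 152.4°) = -41.9° from the x-axis; with |AB| = 34.4, B = A + 34.4·(cos -41.9°, sin -41.9°) = (37.4, -54.6). AB ⟂ BE; with |BE| = 19.3 on the right of AB, E = B + 19.3·(-0.668, -0.744) = (24.6, -69.0). Then |PE| = |E − P| = 73.2.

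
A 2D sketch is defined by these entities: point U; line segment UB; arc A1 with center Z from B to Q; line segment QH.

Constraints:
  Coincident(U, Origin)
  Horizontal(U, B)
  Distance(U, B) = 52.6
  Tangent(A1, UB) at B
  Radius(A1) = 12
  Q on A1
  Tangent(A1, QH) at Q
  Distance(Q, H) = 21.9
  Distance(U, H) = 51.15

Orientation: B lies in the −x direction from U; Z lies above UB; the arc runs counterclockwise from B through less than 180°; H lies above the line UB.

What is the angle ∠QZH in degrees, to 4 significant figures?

61.28°

U is at the origin; UB is horizontal with |UB| = 52.6 and B on the −x side, so B = (-52.60, 0.000). Tangency of A1 to UB means the radius ZB is perpendicular to UB, so Z = B + (0, 12) = (-52.60, 12.00). Since ZQ ⟂ QH (tangency), |ZH| = √(12.0² + 21.9²) = 24.97 regardless of where Q sits on A1. So H lies on both circle(U, 51.15) and circle(Z, 24.97); the above-UB intersection is H = (-39.08, 33.00). Q is the foot of the tangent from H: Q = (-40.63, 11.15).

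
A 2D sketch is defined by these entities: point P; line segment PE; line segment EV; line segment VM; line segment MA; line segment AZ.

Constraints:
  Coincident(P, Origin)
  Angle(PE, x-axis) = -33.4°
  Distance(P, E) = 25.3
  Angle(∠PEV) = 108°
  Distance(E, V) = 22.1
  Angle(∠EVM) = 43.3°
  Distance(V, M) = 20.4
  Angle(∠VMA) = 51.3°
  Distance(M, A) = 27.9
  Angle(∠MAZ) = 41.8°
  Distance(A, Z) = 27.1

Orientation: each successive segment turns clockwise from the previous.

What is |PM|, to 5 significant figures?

18.127

∠PEV = 108.0° gives EV at -105.40° from the x-axis; with |EV| = 22.1, V = (15.253, -35.234). ∠EVM = 43.3° gives VM at 117.90° from the x-axis; with |VM| = 20.4, M = (5.7071, -17.205). Then |PM| = |M − P| = 18.127.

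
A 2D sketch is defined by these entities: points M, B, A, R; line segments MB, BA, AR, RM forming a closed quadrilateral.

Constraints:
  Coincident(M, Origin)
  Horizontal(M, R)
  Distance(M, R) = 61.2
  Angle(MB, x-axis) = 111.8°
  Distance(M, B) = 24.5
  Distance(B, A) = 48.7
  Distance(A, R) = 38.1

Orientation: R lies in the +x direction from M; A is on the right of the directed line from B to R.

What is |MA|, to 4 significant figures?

27.76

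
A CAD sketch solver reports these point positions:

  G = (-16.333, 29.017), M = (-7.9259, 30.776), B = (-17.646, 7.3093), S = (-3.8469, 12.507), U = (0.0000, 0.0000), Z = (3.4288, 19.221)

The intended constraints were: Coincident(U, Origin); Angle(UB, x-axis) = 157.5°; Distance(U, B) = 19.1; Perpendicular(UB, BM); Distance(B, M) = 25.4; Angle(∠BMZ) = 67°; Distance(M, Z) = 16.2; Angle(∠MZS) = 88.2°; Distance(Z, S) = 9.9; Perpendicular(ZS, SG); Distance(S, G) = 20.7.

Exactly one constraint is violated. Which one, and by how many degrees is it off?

Perpendicular(ZS, SG) — off by 5.60°.

U = (0.00, 0.00) ✓; UB at 157.5° ✓; |UB| = 19.10 ✓; ∠(UB, BM) = 90.00° ✓; |BM| = 25.40 ✓; ∠BMZ = 67.00° ✓; |MZ| = 16.20 ✓; ∠MZS = 88.20° ✓; |ZS| = 9.900 ✓; ∠(ZS, SG) = 95.60° ✗; |SG| = 20.70 ✓.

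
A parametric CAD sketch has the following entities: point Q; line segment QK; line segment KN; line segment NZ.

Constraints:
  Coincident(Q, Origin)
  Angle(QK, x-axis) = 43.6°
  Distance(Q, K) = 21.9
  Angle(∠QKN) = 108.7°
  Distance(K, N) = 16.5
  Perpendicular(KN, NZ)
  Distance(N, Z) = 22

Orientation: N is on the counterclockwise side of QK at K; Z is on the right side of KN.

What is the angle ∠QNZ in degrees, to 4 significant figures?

131.4°

Q is at the origin; QK runs at 43.6° with length 21.9, so K = 21.9·(cos 43.6°, sin 43.6°) = (15.86, 15.10). ∠QKN = 108.7°, so KN runs at 43.6° + (180° − 108.7°) = 114.9° from the x-axis; with |KN| = 16.5, N = K + 16.5·(cos 114.9°, sin 114.9°) = (8.912, 30.07). KN ⟂ NZ; with |NZ| = 22.0 on the right of KN, Z = N + 22.0·(0.9070, 0.4210) = (28.87, 39.33). Then cos ∠QNZ = NQ·NZ / (|NQ||NZ|), giving 131.4°.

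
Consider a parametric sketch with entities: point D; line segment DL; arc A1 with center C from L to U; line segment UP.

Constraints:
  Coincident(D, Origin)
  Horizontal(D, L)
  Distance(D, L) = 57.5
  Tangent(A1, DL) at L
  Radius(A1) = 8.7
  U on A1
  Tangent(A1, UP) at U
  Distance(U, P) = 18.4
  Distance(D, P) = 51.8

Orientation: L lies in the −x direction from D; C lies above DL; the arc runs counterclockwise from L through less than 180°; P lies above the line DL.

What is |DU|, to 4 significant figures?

49.47

Checks: |CU| = 8.700 ✓; ∠(CU, UP) = 90.00° ✓; |UP| = 18.40 ✓; |DP| = 51.80 ✓.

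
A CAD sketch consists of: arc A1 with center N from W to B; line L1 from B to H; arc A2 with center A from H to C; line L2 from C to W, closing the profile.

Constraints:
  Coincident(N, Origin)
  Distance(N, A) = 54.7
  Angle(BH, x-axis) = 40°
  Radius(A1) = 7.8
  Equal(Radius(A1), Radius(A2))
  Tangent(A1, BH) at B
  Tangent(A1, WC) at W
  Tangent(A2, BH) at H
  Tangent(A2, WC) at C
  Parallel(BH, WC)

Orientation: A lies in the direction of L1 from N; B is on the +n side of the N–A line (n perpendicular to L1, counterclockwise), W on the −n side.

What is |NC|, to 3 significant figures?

55.3

The slot axis is L1's direction at 40.0°, so u = (cos 40.0°, sin 40.0°) = (0.766, 0.643) and n = (−sin 40.0°, cos 40.0°) = (-0.643, 0.766). N is at the origin and A lies 54.7 along u from N, so A = 54.7·u = (41.9, 35.2). Tangency of A1 to both parallel lines with radius 7.8 puts B and W at N ± 7.8·n: B = (-5.01, 5.98), W = (5.01, -5.98). Equal radii place H and C the same way about A: H = A + 7.8·n = (36.9, 41.1), C = A − 7.8·n = (46.9, 29.2). Then |NC| = |C − N| = 55.3.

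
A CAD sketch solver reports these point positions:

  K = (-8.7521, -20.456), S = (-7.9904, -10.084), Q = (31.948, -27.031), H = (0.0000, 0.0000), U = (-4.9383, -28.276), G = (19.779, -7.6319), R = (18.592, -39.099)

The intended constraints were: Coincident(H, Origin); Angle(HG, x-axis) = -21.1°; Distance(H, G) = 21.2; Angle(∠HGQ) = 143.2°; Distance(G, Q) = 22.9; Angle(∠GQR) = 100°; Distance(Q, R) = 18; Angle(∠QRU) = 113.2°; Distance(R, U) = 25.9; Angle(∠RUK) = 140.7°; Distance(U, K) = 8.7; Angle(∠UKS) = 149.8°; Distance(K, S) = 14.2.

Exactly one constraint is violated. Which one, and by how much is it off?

Distance(K, S) = 14.2 — off by 3.80.

H = (0.00, 0.00) ✓; HG at -21.10° ✓; |HG| = 21.20 ✓; ∠HGQ = 143.2° ✓; |GQ| = 22.90 ✓; ∠GQR = 100.0° ✓; |QR| = 18.00 ✓; ∠QRU = 113.2° ✓; |RU| = 25.90 ✓; ∠RUK = 140.7° ✓; |UK| = 8.700 ✓; ∠UKS = 149.8° ✓; |KS| = 10.40 ✗.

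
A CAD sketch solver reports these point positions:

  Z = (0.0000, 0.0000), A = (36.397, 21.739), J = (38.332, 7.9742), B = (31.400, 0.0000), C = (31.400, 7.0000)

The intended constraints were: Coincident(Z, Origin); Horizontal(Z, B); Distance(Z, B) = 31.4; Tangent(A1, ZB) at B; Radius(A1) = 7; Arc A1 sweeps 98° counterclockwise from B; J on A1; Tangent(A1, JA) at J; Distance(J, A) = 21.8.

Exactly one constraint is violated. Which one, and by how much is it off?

Distance(J, A) = 21.8 — off by 7.90.

Z = (0.00, 0.00) ✓; Z.y = 0.00, B.y = 0.00 ✓; |ZB| = 31.40 ✓; ∠(CB, BZ) = 90.00° ✓; |CB| = 7.000 ✓; bearing(C→J) − bearing(C→B) = 98.00° ✓; |CJ| = 7.000 ✓; ∠(CJ, JA) = 90.00° ✓; |JA| = 13.90 ✗.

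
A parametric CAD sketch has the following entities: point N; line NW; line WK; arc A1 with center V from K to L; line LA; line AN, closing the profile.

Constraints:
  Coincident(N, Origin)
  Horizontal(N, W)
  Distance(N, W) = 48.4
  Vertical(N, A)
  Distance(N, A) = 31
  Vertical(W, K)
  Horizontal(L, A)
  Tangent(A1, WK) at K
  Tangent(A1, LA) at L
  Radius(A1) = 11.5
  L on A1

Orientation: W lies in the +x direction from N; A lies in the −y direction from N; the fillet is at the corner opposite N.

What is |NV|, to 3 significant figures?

41.7

N is at the origin; NW is horizontal with |NW| = 48.4 and W on the +x side, so W = (48.4, 0.00). NA is vertical with |NA| = 31.0 and A on the −y side, so A = (0.00, -31.0). The virtual corner opposite N is at (48.4, -31.0). The tangent condition forces VK to be normal to WK and tangency of A1 to LA means the radius VL is perpendicular to LA, with radius 11.5, so the center V sits 11.5 in from both sides at V = (36.9, -19.5). Then |NV| = |V − N| = 41.7.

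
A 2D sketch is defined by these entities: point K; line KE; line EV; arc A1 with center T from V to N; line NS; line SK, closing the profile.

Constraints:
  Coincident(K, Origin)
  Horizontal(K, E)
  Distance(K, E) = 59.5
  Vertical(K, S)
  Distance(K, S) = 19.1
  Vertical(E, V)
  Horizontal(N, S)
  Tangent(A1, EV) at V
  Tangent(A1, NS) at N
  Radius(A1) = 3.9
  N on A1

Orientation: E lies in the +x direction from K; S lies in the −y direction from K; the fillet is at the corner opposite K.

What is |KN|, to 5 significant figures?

58.789

K is at the origin; KE is horizontal with |KE| = 59.5 and E on the +x side, so E = (59.500, 0.0000). K and S share the same x with |KS| = 19.1 and S on the −y side, so S = (0.0000, -19.100). The virtual corner opposite K is at (59.500, -19.100). Since A1 is tangent to EV there, TV ⟂ EV and tangency of A1 to NS means the radius TN is perpendicular to NS, with radius 3.9, so the center T sits 3.9 in from both sides at T = (55.600, -15.200). That places the tangent points at V = (59.500, -15.200) on EV and N = (55.600, -19.100) on NS. Then |KN| = |N − K| = 58.789.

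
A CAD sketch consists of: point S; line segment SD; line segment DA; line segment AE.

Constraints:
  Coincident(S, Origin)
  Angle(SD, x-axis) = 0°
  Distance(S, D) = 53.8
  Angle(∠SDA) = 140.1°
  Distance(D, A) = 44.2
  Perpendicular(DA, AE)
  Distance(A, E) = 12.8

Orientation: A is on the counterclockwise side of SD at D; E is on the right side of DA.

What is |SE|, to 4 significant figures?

97.69

S is at the origin; SD runs at 0.0° with length 53.8, so D = 53.8·(cos 0.0°, sin 0.0°) = (53.80, 0.000). ∠SDA = 140.1°, so DA runs at 0.0° + (180° − 140.1°) = 39.90° from the x-axis; with |DA| = 44.2, A = D + 44.2·(cos 39.90°, sin 39.90°) = (87.71, 28.35). DA is perpendicular to AE; with |AE| = 12.8 on the right of DA, E = A + 12.8·(0.6414, -0.7672) = (95.92, 18.53). Then |SE| = |E − S| = 97.69.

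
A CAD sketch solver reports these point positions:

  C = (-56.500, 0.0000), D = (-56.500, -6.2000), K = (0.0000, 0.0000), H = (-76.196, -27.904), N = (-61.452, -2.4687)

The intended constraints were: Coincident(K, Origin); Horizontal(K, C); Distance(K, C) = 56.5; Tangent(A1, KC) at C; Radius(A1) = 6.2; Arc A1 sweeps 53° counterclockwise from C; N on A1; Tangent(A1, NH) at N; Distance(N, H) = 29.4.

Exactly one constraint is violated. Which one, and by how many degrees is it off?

Tangent(A1, NH) at N — off by 6.90°.

K = (0.00, 0.00) ✓; K.y = 0.00, C.y = 0.00 ✓; |KC| = 56.50 ✓; ∠(DC, CK) = 90.00° ✓; |DC| = 6.200 ✓; bearing(D→N) − bearing(D→C) = 53.00° ✓; |DN| = 6.200 ✓; ∠(DN, NH) = 83.10° ✗; |NH| = 29.40 ✓.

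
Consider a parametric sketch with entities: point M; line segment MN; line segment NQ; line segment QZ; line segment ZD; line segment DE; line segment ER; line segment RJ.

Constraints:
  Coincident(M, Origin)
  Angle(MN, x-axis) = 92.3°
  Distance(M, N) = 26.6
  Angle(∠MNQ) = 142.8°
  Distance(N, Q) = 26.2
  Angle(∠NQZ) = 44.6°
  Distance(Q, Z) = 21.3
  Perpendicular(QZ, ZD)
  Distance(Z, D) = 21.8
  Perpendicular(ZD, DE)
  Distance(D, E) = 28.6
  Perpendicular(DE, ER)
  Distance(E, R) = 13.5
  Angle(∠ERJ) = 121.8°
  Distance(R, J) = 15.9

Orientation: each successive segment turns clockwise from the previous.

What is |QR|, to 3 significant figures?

11.1

M is at the origin; MN runs at 92.3° with length 26.6, so N = (-1.07, 26.6). ∠MNQ = 142.8° gives NQ at 55.1° from the x-axis; with |NQ| = 26.2, Q = (13.9, 48.1). ∠NQZ = 44.6° gives QZ at -80.3° from the x-axis; with |QZ| = 21.3, Z = (17.5, 27.1). QZ ⟂ ZD, so ZD runs at -170°; with |ZD| = 21.8, D = (-3.98, 23.4). The perpendicularity gives DE at right angles to ZD, so DE runs at 99.7°; with |DE| = 28.6, E = (-8.80, 51.6). DE ⟂ ER, so ER runs at 9.70°; with |ER| = 13.5, R = (4.51, 53.9). Then |QR| = |R − Q| = 11.1.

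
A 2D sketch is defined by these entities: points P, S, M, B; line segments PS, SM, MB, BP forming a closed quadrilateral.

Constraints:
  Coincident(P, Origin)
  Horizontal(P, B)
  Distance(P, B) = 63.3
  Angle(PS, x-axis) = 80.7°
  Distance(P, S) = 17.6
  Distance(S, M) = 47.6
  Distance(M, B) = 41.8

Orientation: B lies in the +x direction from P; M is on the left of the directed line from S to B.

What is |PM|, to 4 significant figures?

59.45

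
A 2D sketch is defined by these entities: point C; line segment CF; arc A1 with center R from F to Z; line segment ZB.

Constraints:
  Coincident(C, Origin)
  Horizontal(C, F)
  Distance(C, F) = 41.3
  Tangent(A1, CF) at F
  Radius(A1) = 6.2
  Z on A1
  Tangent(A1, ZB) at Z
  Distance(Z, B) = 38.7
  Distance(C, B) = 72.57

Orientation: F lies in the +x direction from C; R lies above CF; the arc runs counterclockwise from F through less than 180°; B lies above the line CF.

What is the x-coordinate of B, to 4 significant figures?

60.19

Checks: |RZ| = 6.200 ✓; ∠(RZ, ZB) = 90.00° ✓; |ZB| = 38.70 ✓; |CB| = 72.57 ✓.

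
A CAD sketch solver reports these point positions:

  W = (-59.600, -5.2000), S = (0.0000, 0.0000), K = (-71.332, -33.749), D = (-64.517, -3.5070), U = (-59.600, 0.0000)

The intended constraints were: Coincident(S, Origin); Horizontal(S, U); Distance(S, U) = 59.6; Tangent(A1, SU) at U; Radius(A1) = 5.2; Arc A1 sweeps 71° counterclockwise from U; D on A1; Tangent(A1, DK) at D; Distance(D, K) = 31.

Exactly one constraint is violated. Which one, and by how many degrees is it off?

Tangent(A1, DK) at D — off by 6.30°.

S = (0.00, 0.00) ✓; S.y = 0.00, U.y = 0.00 ✓; |SU| = 59.60 ✓; ∠(WU, US) = 90.00° ✓; |WU| = 5.200 ✓; bearing(W→D) − bearing(W→U) = 71.00° ✓; |WD| = 5.200 ✓; ∠(WD, DK) = 83.70° ✗; |DK| = 31.00 ✓.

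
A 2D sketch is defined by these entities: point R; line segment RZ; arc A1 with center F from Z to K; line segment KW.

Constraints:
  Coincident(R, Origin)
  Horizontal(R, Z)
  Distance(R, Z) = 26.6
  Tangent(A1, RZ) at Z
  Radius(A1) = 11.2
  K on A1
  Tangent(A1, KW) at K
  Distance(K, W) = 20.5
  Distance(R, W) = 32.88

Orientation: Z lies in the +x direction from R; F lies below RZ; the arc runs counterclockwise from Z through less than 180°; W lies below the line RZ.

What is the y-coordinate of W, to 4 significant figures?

-30.20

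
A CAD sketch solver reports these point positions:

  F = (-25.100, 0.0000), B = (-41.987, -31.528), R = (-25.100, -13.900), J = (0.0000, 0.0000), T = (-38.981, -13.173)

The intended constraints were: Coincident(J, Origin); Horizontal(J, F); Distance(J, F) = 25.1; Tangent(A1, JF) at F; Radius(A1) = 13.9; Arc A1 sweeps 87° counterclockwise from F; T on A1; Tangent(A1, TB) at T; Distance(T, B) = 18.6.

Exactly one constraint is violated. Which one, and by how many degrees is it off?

Tangent(A1, TB) at T — off by 6.30°.

J = (0.00, 0.00) ✓; J.y = 0.00, F.y = 0.00 ✓; |JF| = 25.10 ✓; ∠(RF, FJ) = 90.00° ✓; |RF| = 13.90 ✓; bearing(R→T) − bearing(R→F) = 87.00° ✓; |RT| = 13.90 ✓; ∠(RT, TB) = 96.30° ✗; |TB| = 18.60 ✓.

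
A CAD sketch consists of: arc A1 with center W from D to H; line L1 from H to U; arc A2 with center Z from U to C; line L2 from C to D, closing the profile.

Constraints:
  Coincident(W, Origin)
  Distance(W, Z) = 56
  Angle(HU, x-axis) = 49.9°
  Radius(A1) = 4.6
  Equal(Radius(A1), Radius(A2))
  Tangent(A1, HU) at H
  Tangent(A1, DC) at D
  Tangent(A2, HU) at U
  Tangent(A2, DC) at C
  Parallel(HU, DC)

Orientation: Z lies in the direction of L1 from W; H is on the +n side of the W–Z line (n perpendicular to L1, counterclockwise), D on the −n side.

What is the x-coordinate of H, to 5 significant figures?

-3.5186

W is at the origin and Z lies 56.0 along u from W, so Z = 56.0·u = (36.071, 42.836). Tangency of A1 to both parallel lines with radius 4.6 puts H and D at W ± 4.6·n: H = (-3.5186, 2.9630), D = (3.5186, -2.9630). So H.x = -3.5186.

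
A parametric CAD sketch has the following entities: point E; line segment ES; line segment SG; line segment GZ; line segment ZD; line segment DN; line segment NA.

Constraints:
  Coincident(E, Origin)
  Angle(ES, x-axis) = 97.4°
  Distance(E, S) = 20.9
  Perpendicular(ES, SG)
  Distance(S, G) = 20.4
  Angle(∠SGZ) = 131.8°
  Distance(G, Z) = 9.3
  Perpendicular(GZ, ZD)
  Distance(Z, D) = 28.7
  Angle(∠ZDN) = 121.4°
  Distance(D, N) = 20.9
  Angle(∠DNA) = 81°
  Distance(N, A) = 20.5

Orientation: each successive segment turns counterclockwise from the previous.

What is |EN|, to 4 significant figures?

14.83

E is at the origin; ES runs at 97.4° with length 20.9, so S = (-2.692, 20.73). ES is perpendicular to SG, so SG runs at -172.6°; with |SG| = 20.4, G = (-22.92, 18.10). ∠SGZ = 131.8° gives GZ at -124.4° from the x-axis; with |GZ| = 9.3, Z = (-28.18, 10.42). GZ ⟂ ZD, so ZD runs at -34.40°; with |ZD| = 28.7, D = (-4.495, -5.790). ∠ZDN = 121.4° gives DN at 24.20° from the x-axis; with |DN| = 20.9, N = (14.57, 2.778). Then |EN| = |N − E| = 14.83.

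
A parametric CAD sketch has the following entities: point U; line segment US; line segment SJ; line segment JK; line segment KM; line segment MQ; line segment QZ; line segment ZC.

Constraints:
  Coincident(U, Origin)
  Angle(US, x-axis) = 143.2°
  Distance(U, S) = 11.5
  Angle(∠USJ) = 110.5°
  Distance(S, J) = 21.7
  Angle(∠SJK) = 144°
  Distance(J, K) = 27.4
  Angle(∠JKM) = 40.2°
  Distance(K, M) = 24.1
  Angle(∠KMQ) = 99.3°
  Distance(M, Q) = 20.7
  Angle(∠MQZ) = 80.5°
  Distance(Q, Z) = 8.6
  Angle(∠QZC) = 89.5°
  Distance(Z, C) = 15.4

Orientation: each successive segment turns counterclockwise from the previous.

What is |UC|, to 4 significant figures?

28.60

U is at the origin; US runs at 143.2° with length 11.5, so S = (-9.208, 6.889). ∠USJ = 110.5° gives SJ at -147.3° from the x-axis; with |SJ| = 21.7, J = (-27.47, -4.834). ∠SJK = 144.0° gives JK at -111.3° from the x-axis; with |JK| = 27.4, K = (-37.42, -30.36). ∠JKM = 40.2° gives KM at 28.50° from the x-axis; with |KM| = 24.1, M = (-16.24, -18.86). ∠KMQ = 99.3° gives MQ at 109.2° from the x-axis; with |MQ| = 20.7, Q = (-23.05, 0.6853). ∠MQZ = 80.5° gives QZ at -151.3° from the x-axis; with |QZ| = 8.6, Z = (-30.59, -3.445). ∠QZC = 89.5° gives ZC at -60.80° from the x-axis; with |ZC| = 15.4, C = (-23.08, -16.89). Then |UC| = |C − U| = 28.60.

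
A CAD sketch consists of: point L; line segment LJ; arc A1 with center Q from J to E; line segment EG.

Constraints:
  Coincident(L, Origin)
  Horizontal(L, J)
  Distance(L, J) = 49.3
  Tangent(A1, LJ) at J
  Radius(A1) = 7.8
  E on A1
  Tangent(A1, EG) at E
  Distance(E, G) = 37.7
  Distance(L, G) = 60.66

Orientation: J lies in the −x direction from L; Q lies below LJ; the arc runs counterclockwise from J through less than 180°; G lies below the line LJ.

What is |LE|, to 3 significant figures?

57.4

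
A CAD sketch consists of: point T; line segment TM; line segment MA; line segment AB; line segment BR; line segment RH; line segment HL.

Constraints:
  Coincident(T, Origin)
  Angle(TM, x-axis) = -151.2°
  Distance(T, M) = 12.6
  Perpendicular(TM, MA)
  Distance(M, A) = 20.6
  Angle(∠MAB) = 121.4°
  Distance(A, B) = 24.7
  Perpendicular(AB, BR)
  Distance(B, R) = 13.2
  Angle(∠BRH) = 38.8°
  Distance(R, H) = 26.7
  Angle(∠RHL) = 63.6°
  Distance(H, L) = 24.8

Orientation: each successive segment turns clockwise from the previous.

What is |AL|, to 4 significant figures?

34.69

∠BRH = 38.8° gives RH at -171.0° from the x-axis; with |RH| = 26.7, H = (-23.61, 22.68). ∠RHL = 63.6° gives HL at 72.60° from the x-axis; with |HL| = 24.8, L = (-16.19, 46.34). Then |AL| = |L − A| = 34.69.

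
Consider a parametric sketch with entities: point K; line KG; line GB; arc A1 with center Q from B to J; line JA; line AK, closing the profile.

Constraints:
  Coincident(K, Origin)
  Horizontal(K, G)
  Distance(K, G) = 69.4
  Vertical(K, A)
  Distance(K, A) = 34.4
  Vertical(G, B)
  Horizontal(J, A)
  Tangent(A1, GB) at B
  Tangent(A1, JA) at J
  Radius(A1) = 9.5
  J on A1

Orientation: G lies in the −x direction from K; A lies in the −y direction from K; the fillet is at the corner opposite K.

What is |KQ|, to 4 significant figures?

64.87

K and A share the same x with |KA| = 34.4 and A on the −y side, so A = (0.000, -34.40). The virtual corner opposite K is at (-69.40, -34.40). Since A1 is tangent to GB there, QB ⟂ GB and A1 meets JA tangentially, so QJ is at right angles to JA, with radius 9.5, so the center Q sits 9.5 in from both sides at Q = (-59.90, -24.90). Then |KQ| = |Q − K| = 64.87.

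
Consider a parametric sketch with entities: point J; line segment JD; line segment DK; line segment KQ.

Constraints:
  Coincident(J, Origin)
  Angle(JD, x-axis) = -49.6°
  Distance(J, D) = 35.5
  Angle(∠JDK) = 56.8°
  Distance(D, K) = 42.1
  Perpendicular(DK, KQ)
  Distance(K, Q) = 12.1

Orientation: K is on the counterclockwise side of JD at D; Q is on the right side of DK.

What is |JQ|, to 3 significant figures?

47.6

∠JDK = 56.8°, so DK runs at -49.6° + (180° − 56.8°) = 73.6° from the x-axis; with |DK| = 42.1, K = D + 42.1·(cos 73.6°, sin 73.6°) = (34.9, 13.4). The perpendicularity gives KQ at right angles to DK; with |KQ| = 12.1 on the right of DK, Q = K + 12.1·(0.959, -0.282) = (46.5, 9.94). Then |JQ| = |Q − J| = 47.6.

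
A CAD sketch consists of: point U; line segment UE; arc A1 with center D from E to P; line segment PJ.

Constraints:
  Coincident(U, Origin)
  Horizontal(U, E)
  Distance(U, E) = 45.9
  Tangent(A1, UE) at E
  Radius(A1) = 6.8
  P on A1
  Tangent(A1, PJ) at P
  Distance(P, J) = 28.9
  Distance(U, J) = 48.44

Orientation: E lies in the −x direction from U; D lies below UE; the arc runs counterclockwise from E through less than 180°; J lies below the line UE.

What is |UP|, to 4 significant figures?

52.52

U is at the origin; UE is horizontal with |UE| = 45.9 and E on the −x side, so E = (-45.90, 0.000). The tangent condition forces DE to be normal to UE, so D = E + (0, -6.8) = (-45.90, -6.800). Since DP ⟂ PJ (tangency), |DJ| = √(6.8² + 28.9²) = 29.69 regardless of where P sits on A1. So J lies on both circle(U, 48.44) and circle(D, 29.69); the below-UE intersection is J = (-34.35, -34.15). P is the foot of the tangent from J: P = (-51.39, -10.81).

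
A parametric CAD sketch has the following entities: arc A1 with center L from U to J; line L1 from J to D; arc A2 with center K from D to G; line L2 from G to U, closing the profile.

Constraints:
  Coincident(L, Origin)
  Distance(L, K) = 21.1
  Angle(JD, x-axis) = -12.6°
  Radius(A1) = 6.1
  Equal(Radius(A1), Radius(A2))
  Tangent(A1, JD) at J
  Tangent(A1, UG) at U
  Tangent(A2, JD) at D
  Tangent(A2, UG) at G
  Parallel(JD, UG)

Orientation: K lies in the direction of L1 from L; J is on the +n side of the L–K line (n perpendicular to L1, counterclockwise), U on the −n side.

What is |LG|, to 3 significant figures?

22.0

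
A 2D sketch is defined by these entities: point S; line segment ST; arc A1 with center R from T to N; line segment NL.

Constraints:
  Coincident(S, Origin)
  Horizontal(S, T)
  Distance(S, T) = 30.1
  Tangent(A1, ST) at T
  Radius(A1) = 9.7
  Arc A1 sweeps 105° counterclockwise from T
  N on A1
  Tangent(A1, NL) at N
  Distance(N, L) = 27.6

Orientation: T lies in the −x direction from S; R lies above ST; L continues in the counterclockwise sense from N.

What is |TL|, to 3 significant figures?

38.9

S is at the origin; ST is horizontal with |ST| = 30.1 and T on the −x side, so T = (-30.1, 0.00). Since A1 is tangent to ST there, RT ⟂ ST, so R = T + (0, 9.7) = (-30.1, 9.70). On A1, T sits at bearing -90° from R; a 105° counterclockwise sweep puts N at bearing 15°, so N = R + 9.7·(cos 15°, sin 15°) = (-20.7, 12.2). The tangent condition forces RN to be normal to NL, so NL runs along (−sin 15°, cos 15°); with |NL| = 27.6, L = (-27.9, 38.9). Then |TL| = |L − T| = 38.9.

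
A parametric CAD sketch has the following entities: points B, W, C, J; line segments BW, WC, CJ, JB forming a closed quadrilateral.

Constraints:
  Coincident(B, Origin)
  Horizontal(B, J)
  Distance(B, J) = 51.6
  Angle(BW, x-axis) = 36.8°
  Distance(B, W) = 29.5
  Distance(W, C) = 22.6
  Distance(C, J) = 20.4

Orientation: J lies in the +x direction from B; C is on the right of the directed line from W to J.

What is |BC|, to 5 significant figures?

31.699

B is at the origin; B and J share the same y with |BJ| = 51.6 and J in +x, so J = (51.6, 0). BW runs at 36.8° with |BW| = 29.5, so W = (23.622, 17.671). C is determined by |WC| = 22.6 and |CJ| = 20.4 together: it lies at the intersection of circle(W, 22.6) and circle(J, 20.4). With |WJ| = 33.092, the foot of the radical line on WJ is 17.975 from W and the perpendicular offset is √(22.6² − 17.975²) = 13.699. Taking the right-of-WJ solution: C = (31.504, -3.5096).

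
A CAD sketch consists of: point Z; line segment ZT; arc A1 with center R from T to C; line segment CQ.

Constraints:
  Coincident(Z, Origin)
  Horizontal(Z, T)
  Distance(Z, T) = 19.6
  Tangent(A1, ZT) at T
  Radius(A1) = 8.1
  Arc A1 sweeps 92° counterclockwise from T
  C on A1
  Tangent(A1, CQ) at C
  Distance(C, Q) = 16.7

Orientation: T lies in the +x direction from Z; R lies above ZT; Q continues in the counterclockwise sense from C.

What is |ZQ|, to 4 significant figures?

36.93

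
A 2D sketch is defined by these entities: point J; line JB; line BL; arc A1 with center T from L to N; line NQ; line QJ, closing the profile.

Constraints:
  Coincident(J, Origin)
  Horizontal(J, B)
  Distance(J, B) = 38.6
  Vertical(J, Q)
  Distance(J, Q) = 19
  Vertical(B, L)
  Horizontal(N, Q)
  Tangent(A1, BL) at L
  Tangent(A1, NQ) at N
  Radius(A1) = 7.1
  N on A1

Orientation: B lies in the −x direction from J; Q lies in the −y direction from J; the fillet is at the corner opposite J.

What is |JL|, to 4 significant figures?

40.39

The virtual corner opposite J is at (-38.60, -19.00). Since A1 is tangent to BL there, TL ⟂ BL and since A1 is tangent to NQ there, TN ⟂ NQ, with radius 7.1, so the center T sits 7.1 in from both sides at T = (-31.50, -11.90). That places the tangent points at L = (-38.60, -11.90) on BL and N = (-31.50, -19.00) on NQ. Then |JL| = |L − J| = 40.39.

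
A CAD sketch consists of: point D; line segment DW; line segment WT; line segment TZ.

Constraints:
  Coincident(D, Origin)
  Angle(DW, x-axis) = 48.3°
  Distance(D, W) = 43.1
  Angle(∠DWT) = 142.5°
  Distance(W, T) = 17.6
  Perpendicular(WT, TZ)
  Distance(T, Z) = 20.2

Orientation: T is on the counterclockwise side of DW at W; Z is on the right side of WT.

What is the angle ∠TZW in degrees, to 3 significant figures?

41.1°

D is at the origin; DW runs at 48.3° with length 43.1, so W = 43.1·(cos 48.3°, sin 48.3°) = (28.7, 32.2). ∠DWT = 142.5°, so WT runs at 48.3° + (180° − 142.5°) = 85.8° from the x-axis; with |WT| = 17.6, T = W + 17.6·(cos 85.8°, sin 85.8°) = (30.0, 49.7). The perpendicularity gives TZ at right angles to WT; with |TZ| = 20.2 on the right of WT, Z = T + 20.2·(0.997, -0.0732) = (50.1, 48.3). Then cos ∠TZW = ZT·ZW / (|ZT||ZW|), giving 41.1°.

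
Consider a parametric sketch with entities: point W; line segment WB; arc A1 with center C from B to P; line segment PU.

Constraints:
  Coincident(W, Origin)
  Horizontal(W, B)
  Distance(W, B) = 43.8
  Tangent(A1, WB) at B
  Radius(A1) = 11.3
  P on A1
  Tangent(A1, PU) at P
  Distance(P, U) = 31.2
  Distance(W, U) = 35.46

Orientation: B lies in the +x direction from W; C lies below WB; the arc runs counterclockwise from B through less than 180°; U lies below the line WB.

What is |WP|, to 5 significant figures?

34.754

Checks: |CP| = 11.30 ✓; ∠(CP, PU) = 90.00° ✓; |PU| = 31.20 ✓; |WU| = 35.46 ✓.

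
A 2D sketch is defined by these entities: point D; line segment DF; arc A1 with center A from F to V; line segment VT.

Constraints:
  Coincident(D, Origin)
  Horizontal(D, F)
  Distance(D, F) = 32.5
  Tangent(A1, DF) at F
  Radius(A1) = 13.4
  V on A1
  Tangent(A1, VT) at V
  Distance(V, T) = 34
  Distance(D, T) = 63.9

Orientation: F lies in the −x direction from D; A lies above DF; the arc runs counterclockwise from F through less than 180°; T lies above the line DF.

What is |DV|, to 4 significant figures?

30.16

Checks: ∠(AF, FD) = 90.00° ✓; |AV| = 13.40 ✓; ∠(AV, VT) = 90.00° ✓; |VT| = 34.00 ✓; |DT| = 63.90 ✓.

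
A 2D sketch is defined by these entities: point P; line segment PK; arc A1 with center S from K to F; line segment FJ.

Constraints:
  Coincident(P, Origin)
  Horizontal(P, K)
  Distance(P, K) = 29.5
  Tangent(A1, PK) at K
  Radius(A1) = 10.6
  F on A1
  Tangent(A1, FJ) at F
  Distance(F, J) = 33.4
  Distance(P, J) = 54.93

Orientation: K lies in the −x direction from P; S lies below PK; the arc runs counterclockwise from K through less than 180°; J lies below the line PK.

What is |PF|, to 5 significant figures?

41.928

P is at the origin; PK is horizontal with |PK| = 29.5 and K on the −x side, so K = (-29.500, 0.0000). Tangency of A1 to PK means the radius SK is perpendicular to PK, so S = K + (0, -10.6) = (-29.500, -10.600). Since SF ⟂ FJ (tangency), |SJ| = √(10.6² + 33.4²) = 35.042 regardless of where F sits on A1. So J lies on both circle(P, 54.93) and circle(S, 35.042); the below-PK intersection is J = (-30.589, -45.625). F is the foot of the tangent from J: F = (-39.698, -13.491).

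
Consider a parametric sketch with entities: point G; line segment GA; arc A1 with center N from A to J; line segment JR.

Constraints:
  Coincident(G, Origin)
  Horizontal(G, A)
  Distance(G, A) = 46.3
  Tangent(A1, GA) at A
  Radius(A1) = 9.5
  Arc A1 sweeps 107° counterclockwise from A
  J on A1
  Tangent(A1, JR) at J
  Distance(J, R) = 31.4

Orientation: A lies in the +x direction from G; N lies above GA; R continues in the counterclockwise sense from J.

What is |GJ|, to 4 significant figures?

56.73

G is at the origin; G and A share the same y with |GA| = 46.3 and A on the +x side, so A = (46.30, 0.000). A1 meets GA tangentially, so NA is at right angles to GA, so N = A + (0, 9.5) = (46.30, 9.500). On A1, A sits at bearing -90° from N; a 107° counterclockwise sweep puts J at bearing 17°, so J = N + 9.5·(cos 17°, sin 17°) = (55.38, 12.28). Then |GJ| = |J − G| = 56.73.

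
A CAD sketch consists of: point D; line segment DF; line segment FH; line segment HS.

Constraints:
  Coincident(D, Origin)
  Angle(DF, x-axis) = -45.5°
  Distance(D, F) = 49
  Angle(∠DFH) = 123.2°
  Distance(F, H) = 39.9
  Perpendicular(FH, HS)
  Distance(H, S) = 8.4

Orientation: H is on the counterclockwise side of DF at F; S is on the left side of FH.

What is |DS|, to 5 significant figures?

74.269

D is at the origin; DF runs at -45.5° with length 49.0, so F = 49.0·(cos -45.5°, sin -45.5°) = (34.345, -34.949). ∠DFH = 123.2°, so FH runs at -45.5° + (180° − 123.2°) = 11.300° from the x-axis; with |FH| = 39.9, H = F + 39.9·(cos 11.300°, sin 11.300°) = (73.471, -27.131). The perpendicularity gives HS at right angles to FH; with |HS| = 8.4 on the left of FH, S = H + 8.4·(-0.19595, 0.98061) = (71.825, -18.894). Then |DS| = |S − D| = 74.269.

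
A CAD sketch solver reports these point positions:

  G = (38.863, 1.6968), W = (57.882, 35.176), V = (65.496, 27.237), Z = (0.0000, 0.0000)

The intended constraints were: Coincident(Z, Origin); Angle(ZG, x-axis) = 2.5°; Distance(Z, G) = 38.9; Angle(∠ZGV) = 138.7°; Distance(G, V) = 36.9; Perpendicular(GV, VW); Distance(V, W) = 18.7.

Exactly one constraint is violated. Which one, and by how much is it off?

Distance(V, W) = 18.7 — off by 7.70.

Z = (0.00, 0.00) ✓; ZG at 2.500° ✓; |ZG| = 38.90 ✓; ∠ZGV = 138.7° ✓; |GV| = 36.90 ✓; ∠(GV, VW) = 90.00° ✓; |VW| = 11.00 ✗.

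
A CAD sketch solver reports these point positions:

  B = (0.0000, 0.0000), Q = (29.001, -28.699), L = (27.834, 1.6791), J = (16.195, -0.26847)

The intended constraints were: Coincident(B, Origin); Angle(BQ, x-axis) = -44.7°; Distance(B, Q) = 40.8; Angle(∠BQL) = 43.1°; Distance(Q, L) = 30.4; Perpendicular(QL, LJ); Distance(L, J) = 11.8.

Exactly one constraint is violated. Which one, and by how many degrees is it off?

Perpendicular(QL, LJ) — off by 7.30°.

B = (0.00, 0.00) ✓; BQ at -44.70° ✓; |BQ| = 40.80 ✓; ∠BQL = 43.10° ✓; |QL| = 30.40 ✓; ∠(QL, LJ) = 97.30° ✗; |LJ| = 11.80 ✓.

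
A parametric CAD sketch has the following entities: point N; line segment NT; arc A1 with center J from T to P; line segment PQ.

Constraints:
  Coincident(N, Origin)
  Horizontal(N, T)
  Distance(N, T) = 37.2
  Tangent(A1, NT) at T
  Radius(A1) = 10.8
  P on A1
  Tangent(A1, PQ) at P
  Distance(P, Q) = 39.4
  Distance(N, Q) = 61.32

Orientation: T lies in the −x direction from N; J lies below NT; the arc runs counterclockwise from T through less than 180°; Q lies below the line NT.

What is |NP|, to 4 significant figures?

49.51

Checks: |JP| = 10.80 ✓; ∠(JP, PQ) = 90.00° ✓; |PQ| = 39.40 ✓; |NQ| = 61.32 ✓.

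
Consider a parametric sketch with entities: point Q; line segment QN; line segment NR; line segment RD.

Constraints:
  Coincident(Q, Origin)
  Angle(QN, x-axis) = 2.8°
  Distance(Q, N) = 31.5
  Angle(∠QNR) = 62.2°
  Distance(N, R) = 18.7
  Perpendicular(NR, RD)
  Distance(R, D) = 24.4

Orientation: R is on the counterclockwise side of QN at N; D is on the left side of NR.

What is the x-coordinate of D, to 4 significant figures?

0.9412

Q is at the origin; QN runs at 2.8° with length 31.5, so N = 31.5·(cos 2.8°, sin 2.8°) = (31.46, 1.539). ∠QNR = 62.2°, so NR runs at 2.8° + (180° − 62.2°) = 120.6° from the x-axis; with |NR| = 18.7, R = N + 18.7·(cos 120.6°, sin 120.6°) = (21.94, 17.63). NR ⟂ RD; with |RD| = 24.4 on the left of NR, D = R + 24.4·(-0.8607, -0.5090) = (0.9412, 5.214). So D.x = 0.9412.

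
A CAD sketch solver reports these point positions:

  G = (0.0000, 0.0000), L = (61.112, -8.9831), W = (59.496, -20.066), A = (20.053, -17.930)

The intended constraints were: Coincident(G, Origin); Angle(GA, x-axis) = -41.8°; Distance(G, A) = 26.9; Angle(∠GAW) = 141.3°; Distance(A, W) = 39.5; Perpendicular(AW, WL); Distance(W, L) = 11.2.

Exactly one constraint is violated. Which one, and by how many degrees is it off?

Perpendicular(AW, WL) — off by 5.20°.

G = (0.00, 0.00) ✓; GA at -41.80° ✓; |GA| = 26.90 ✓; ∠GAW = 141.3° ✓; |AW| = 39.50 ✓; ∠(AW, WL) = 84.80° ✗; |WL| = 11.20 ✓.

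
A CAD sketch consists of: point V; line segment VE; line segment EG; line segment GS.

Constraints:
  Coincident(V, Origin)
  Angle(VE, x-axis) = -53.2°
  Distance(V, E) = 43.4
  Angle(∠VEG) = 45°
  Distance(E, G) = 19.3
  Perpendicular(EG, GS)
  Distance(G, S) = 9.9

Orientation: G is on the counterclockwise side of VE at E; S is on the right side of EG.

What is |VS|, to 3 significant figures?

42.2

V is at the origin; VE runs at -53.2° with length 43.4, so E = 43.4·(cos -53.2°, sin -53.2°) = (26.0, -34.8). ∠VEG = 45.0°, so EG runs at -53.2° + (180° − 45.0°) = 81.8° from the x-axis; with |EG| = 19.3, G = E + 19.3·(cos 81.8°, sin 81.8°) = (28.8, -15.6). The perpendicularity gives GS at right angles to EG; with |GS| = 9.9 on the right of EG, S = G + 9.9·(0.990, -0.143) = (38.5, -17.1). Then |VS| = |S − V| = 42.2.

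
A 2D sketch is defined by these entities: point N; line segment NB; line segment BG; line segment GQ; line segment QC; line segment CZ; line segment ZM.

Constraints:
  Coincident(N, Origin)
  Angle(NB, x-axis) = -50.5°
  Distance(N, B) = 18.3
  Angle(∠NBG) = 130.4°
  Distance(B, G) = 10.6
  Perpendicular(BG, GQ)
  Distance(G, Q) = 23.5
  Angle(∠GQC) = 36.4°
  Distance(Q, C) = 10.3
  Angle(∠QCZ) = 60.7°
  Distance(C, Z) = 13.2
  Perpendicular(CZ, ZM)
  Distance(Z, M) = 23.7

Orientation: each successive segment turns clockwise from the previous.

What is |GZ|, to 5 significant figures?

15.270

∠GQC = 36.4° gives QC at 26.300° from the x-axis; with |QC| = 10.3, C = (-4.1207, -15.872). ∠QCZ = 60.7° gives CZ at -93.000° from the x-axis; with |CZ| = 13.2, Z = (-4.8115, -29.054). Then |GZ| = |Z − G| = 15.270.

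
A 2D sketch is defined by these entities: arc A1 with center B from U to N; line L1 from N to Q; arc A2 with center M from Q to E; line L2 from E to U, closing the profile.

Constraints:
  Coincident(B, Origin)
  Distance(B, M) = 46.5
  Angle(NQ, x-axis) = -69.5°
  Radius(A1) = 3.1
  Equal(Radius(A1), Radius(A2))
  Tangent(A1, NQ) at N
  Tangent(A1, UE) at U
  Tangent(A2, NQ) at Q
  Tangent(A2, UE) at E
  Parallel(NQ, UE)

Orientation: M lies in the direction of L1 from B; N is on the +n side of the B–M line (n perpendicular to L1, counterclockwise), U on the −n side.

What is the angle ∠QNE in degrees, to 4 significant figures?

7.595°

Tangency of A1 to both parallel lines with radius 3.1 puts N and U at B ± 3.1·n: N = (2.904, 1.086), U = (-2.904, -1.086). Equal radii place Q and E the same way about M: Q = M + 3.1·n = (19.19, -42.47), E = M − 3.1·n = (13.38, -44.64). Then cos ∠QNE = NQ·NE / (|NQ||NE|), giving 7.595°.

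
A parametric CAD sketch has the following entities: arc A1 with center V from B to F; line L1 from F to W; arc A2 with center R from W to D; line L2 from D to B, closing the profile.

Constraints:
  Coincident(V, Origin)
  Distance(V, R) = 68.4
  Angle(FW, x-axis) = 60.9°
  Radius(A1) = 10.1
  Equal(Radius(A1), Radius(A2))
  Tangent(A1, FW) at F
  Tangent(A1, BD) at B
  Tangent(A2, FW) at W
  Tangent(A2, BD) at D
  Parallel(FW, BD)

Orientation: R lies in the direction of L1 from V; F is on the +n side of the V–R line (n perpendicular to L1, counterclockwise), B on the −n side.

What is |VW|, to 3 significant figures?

69.1

The slot axis is L1's direction at 60.9°, so u = (cos 60.9°, sin 60.9°) = (0.486, 0.874) and n = (−sin 60.9°, cos 60.9°) = (-0.874, 0.486). V is at the origin and R lies 68.4 along u from V, so R = 68.4·u = (33.3, 59.8). Tangency of A1 to both parallel lines with radius 10.1 puts F and B at V ± 10.1·n: F = (-8.83, 4.91), B = (8.83, -4.91). Equal radii place W and D the same way about R: W = R + 10.1·n = (24.4, 64.7), D = R − 10.1·n = (42.1, 54.9). Then |VW| = |W − V| = 69.1.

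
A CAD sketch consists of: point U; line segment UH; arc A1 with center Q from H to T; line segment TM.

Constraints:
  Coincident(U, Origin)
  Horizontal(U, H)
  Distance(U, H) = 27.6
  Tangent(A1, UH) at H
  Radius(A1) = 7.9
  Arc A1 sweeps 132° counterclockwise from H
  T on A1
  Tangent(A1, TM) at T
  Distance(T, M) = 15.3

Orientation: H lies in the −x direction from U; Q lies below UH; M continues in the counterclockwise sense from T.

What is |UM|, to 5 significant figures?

33.805

U is at the origin; UH is horizontal with |UH| = 27.6 and H on the −x side, so H = (-27.600, 0.0000). Since A1 is tangent to UH there, QH ⟂ UH, so Q = H + (0, -7.9) = (-27.600, -7.9000). On A1, H sits at bearing 90° from Q; a 132° counterclockwise sweep puts T at bearing 222°, so T = Q + 7.9·(cos 222°, sin 222°) = (-33.471, -13.186). The tangent condition forces QT to be normal to TM, so TM runs along (−sin 222°, cos 222°); with |TM| = 15.3, M = (-23.233, -24.556). Then |UM| = |M − U| = 33.805.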